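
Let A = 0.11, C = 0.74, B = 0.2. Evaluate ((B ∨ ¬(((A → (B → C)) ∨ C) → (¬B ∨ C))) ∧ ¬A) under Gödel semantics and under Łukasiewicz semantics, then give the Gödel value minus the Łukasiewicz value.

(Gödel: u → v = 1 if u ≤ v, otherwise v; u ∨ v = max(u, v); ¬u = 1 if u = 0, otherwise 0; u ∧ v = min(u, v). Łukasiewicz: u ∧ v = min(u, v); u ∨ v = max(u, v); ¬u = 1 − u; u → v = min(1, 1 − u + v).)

Gödel evaluation:
  (B → C): 0.2 ≤ 0.74, so result = 1
  (A → (B → C)): 0.11 ≤ 1, so result = 1
  ((A → (B → C)) ∨ C) = max(1, 0.74) = 1
  ¬B: Gödel ¬ of 0.2 = 0 (operand ≠ 0)
  (¬B ∨ C) = max(0, 0.74) = 0.74
  (((A → (B → C)) ∨ C) → (¬B ∨ C)): 1 > 0.74, so result = 0.74
  ¬(((A → (B → C)) ∨ C) → (¬B ∨ C)): Gödel ¬ of 0.74 = 0 (operand ≠ 0)
  (B ∨ ¬(((A → (B → C)) ∨ C) → (¬B ∨ C))) = max(0.2, 0) = 0.2
  ¬A: Gödel ¬ of 0.11 = 0 (operand ≠ 0)
  ((B ∨ ¬(((A → (B → C)) ∨ C) → (¬B ∨ C))) ∧ ¬A) = min(0.2, 0) = 0
  Gödel value = 0
Łukasiewicz evaluation:
  (B → C): min(1, 1 − 0.2 + 0.74) = 1
  (A → (B → C)): min(1, 1 − 0.11 + 1) = 1
  ((A → (B → C)) ∨ C) = max(1, 0.74) = 1
  ¬B: Łukasiewicz ¬ gives 1 − 0.2 = 0.8
  (¬B ∨ C) = max(0.8, 0.74) = 0.8
  (((A → (B → C)) ∨ C) → (¬B ∨ C)): min(1, 1 − 1 + 0.8) = 0.8
  ¬(((A → (B → C)) ∨ C) → (¬B ∨ C)): Łukasiewicz ¬ gives 1 − 0.8 = 0.2
  (B ∨ ¬(((A → (B → C)) ∨ C) → (¬B ∨ C))) = max(0.2, 0.2) = 0.2
  ¬A: Łukasiewicz ¬ gives 1 − 0.11 = 0.89
  ((B ∨ ¬(((A → (B → C)) ∨ C) → (¬B ∨ C))) ∧ ¬A) = min(0.2, 0.89) = 0.2
  Łukasiewicz value = 0.2
Difference: 0 − 0.2 = -0.20

-0.20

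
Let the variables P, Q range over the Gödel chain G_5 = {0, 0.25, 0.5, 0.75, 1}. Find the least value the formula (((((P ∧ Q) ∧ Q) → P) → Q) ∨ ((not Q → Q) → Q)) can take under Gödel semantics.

The minimum is attained at P = 0, Q = 0.25:
  (P ∧ Q) = min(0, 0.25) = 0
  ((P ∧ Q) ∧ Q) = min(0, 0.25) = 0
  (((P ∧ Q) ∧ Q) → P): 0 ≤ 0, so result = 1
  ((((P ∧ Q) ∧ Q) → P) → Q): 1 > 0.25, so result = 0.25
  not Q: Gödel ¬ of 0.25 = 0 (operand ≠ 0)
  (not Q → Q): 0 ≤ 0.25, so result = 1
  ((not Q → Q) → Q): 1 > 0.25, so result = 0.25
  (((((P ∧ Q) ∧ Q) → P) → Q) ∨ ((not Q → Q) → Q)) = max(0.25, 0.25) = 0.25
Checking all 25 assignments confirms none give a value below 0.25.

0.25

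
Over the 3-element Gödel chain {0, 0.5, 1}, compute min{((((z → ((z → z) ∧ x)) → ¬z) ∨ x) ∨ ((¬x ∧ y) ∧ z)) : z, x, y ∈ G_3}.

0.50

The minimum is attained at z = 0.5, x = 0.5, y = 0:
  (z → z): 0.5 ≤ 0.5, so result = 1
  ((z → z) ∧ x) = min(1, 0.5) = 0.5
  (z → ((z → z) ∧ x)): 0.5 ≤ 0.5, so result = 1
  ¬z: Gödel ¬ of 0.5 = 0 (operand ≠ 0)
  ((z → ((z → z) ∧ x)) → ¬z): 1 > 0, so result = 0
  (((z → ((z → z) ∧ x)) → ¬z) ∨ x) = max(0, 0.5) = 0.5
  ¬x: Gödel ¬ of 0.5 = 0 (operand ≠ 0)
  (¬x ∧ y) = min(0, 0) = 0
  ((¬x ∧ y) ∧ z) = min(0, 0.5) = 0
  ((((z → ((z → z) ∧ x)) → ¬z) ∨ x) ∨ ((¬x ∧ y) ∧ z)) = max(0.5, 0) = 0.5
Checking all 27 assignments confirms none give a value below 0.50.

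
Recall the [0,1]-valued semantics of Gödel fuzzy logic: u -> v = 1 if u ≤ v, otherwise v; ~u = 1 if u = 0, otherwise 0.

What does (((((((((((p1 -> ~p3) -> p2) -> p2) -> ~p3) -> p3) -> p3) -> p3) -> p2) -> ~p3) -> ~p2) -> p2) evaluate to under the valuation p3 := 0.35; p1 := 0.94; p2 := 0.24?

0.24

~p3: Gödel ¬ of 0.35 = 0 (operand ≠ 0)
(p1 -> ~p3): 0.94 > 0, so result = 0
((p1 -> ~p3) -> p2): 0 ≤ 0.24, so result = 1
(((p1 -> ~p3) -> p2) -> p2): 1 > 0.24, so result = 0.24
~p3: Gödel ¬ of 0.35 = 0 (operand ≠ 0)
((((p1 -> ~p3) -> p2) -> p2) -> ~p3): 0.24 > 0, so result = 0
(((((p1 -> ~p3) -> p2) -> p2) -> ~p3) -> p3): 0 ≤ 0.35, so result = 1
((((((p1 -> ~p3) -> p2) -> p2) -> ~p3) -> p3) -> p3): 1 > 0.35, so result = 0.35
(((((((p1 -> ~p3) -> p2) -> p2) -> ~p3) -> p3) -> p3) -> p3): 0.35 ≤ 0.35, so result = 1
((((((((p1 -> ~p3) -> p2) -> p2) -> ~p3) -> p3) -> p3) -> p3) -> p2): 1 > 0.24, so result = 0.24
~p3: Gödel ¬ of 0.35 = 0 (operand ≠ 0)
(((((((((p1 -> ~p3) -> p2) -> p2) -> ~p3) -> p3) -> p3) -> p3) -> p2) -> ~p3): 0.24 > 0, so result = 0
~p2: Gödel ¬ of 0.24 = 0 (operand ≠ 0)
((((((((((p1 -> ~p3) -> p2) -> p2) -> ~p3) -> p3) -> p3) -> p3) -> p2) -> ~p3) -> ~p2): 0 ≤ 0, so result = 1
(((((((((((p1 -> ~p3) -> p2) -> p2) -> ~p3) -> p3) -> p3) -> p3) -> p2) -> ~p3) -> ~p2) -> p2): 1 > 0.24, so result = 0.24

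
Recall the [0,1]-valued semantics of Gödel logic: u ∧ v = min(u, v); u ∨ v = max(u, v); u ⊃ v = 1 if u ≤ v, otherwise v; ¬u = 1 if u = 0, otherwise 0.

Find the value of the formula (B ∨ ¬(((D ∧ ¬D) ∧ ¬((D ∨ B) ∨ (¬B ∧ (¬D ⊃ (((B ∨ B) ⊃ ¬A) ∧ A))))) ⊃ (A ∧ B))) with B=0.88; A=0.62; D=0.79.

¬D: Gödel ¬ of 0.79 = 0 (operand ≠ 0)
(D ∧ ¬D) = min(0.79, 0) = 0
(D ∨ B) = max(0.79, 0.88) = 0.88
¬B: Gödel ¬ of 0.88 = 0 (operand ≠ 0)
¬D: Gödel ¬ of 0.79 = 0 (operand ≠ 0)
(B ∨ B) = max(0.88, 0.88) = 0.88
¬A: Gödel ¬ of 0.62 = 0 (operand ≠ 0)
((B ∨ B) ⊃ ¬A): 0.88 > 0, so result = 0
(((B ∨ B) ⊃ ¬A) ∧ A) = min(0, 0.62) = 0
(¬D ⊃ (((B ∨ B) ⊃ ¬A) ∧ A)): 0 ≤ 0, so result = 1
(¬B ∧ (¬D ⊃ (((B ∨ B) ⊃ ¬A) ∧ A))) = min(0, 1) = 0
((D ∨ B) ∨ (¬B ∧ (¬D ⊃ (((B ∨ B) ⊃ ¬A) ∧ A)))) = max(0.88, 0) = 0.88
¬((D ∨ B) ∨ (¬B ∧ (¬D ⊃ (((B ∨ B) ⊃ ¬A) ∧ A)))): Gödel ¬ of 0.88 = 0 (operand ≠ 0)
((D ∧ ¬D) ∧ ¬((D ∨ B) ∨ (¬B ∧ (¬D ⊃ (((B ∨ B) ⊃ ¬A) ∧ A))))) = min(0, 0) = 0
(A ∧ B) = min(0.62, 0.88) = 0.62
(((D ∧ ¬D) ∧ ¬((D ∨ B) ∨ (¬B ∧ (¬D ⊃ (((B ∨ B) ⊃ ¬A) ∧ A))))) ⊃ (A ∧ B)): 0 ≤ 0.62, so result = 1
¬(((D ∧ ¬D) ∧ ¬((D ∨ B) ∨ (¬B ∧ (¬D ⊃ (((B ∨ B) ⊃ ¬A) ∧ A))))) ⊃ (A ∧ B)): Gödel ¬ of 1 = 0 (operand ≠ 0)
(B ∨ ¬(((D ∧ ¬D) ∧ ¬((D ∨ B) ∨ (¬B ∧ (¬D ⊃ (((B ∨ B) ⊃ ¬A) ∧ A))))) ⊃ (A ∧ B))) = max(0.88, 0) = 0.88

0.88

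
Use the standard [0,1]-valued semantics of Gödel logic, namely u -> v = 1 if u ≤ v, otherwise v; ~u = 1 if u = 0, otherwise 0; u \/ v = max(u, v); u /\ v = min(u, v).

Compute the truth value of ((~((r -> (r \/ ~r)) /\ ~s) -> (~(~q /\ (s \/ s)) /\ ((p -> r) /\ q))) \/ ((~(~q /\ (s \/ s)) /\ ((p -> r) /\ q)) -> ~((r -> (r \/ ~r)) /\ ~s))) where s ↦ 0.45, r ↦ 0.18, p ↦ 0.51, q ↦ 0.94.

~r: Gödel ¬ of 0.18 = 0 (operand ≠ 0)
(r \/ ~r) = max(0.18, 0) = 0.18
(r -> (r \/ ~r)): 0.18 ≤ 0.18, so result = 1
~s: Gödel ¬ of 0.45 = 0 (operand ≠ 0)
((r -> (r \/ ~r)) /\ ~s) = min(1, 0) = 0
~((r -> (r \/ ~r)) /\ ~s): Gödel ¬ of 0 = 1 (operand is 0)
~q: Gödel ¬ of 0.94 = 0 (operand ≠ 0)
(s \/ s) = max(0.45, 0.45) = 0.45
(~q /\ (s \/ s)) = min(0, 0.45) = 0
~(~q /\ (s \/ s)): Gödel ¬ of 0 = 1 (operand is 0)
(p -> r): 0.51 > 0.18, so result = 0.18
((p -> r) /\ q) = min(0.18, 0.94) = 0.18
(~(~q /\ (s \/ s)) /\ ((p -> r) /\ q)) = min(1, 0.18) = 0.18
(~((r -> (r \/ ~r)) /\ ~s) -> (~(~q /\ (s \/ s)) /\ ((p -> r) /\ q))): 1 > 0.18, so result = 0.18
~q: Gödel ¬ of 0.94 = 0 (operand ≠ 0)
(s \/ s) = max(0.45, 0.45) = 0.45
(~q /\ (s \/ s)) = min(0, 0.45) = 0
~(~q /\ (s \/ s)): Gödel ¬ of 0 = 1 (operand is 0)
(p -> r): 0.51 > 0.18, so result = 0.18
((p -> r) /\ q) = min(0.18, 0.94) = 0.18
(~(~q /\ (s \/ s)) /\ ((p -> r) /\ q)) = min(1, 0.18) = 0.18
~r: Gödel ¬ of 0.18 = 0 (operand ≠ 0)
(r \/ ~r) = max(0.18, 0) = 0.18
(r -> (r \/ ~r)): 0.18 ≤ 0.18, so result = 1
~s: Gödel ¬ of 0.45 = 0 (operand ≠ 0)
((r -> (r \/ ~r)) /\ ~s) = min(1, 0) = 0
~((r -> (r \/ ~r)) /\ ~s): Gödel ¬ of 0 = 1 (operand is 0)
((~(~q /\ (s \/ s)) /\ ((p -> r) /\ q)) -> ~((r -> (r \/ ~r)) /\ ~s)): 0.18 ≤ 1, so result = 1
((~((r -> (r \/ ~r)) /\ ~s) -> (~(~q /\ (s \/ s)) /\ ((p -> r) /\ q))) \/ ((~(~q /\ (s \/ s)) /\ ((p -> r) /\ q)) -> ~((r -> (r \/ ~r)) /\ ~s))) = max(0.18, 1) = 1

1.00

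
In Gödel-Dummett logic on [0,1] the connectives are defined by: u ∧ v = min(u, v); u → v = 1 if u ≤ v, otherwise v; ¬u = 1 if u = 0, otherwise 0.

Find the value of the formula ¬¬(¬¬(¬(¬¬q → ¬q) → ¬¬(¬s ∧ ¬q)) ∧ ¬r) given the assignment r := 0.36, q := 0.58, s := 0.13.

¬q: Gödel ¬ of 0.58 = 0 (operand ≠ 0)
¬¬q: Gödel ¬ of 0 = 1 (operand is 0)
¬q: Gödel ¬ of 0.58 = 0 (operand ≠ 0)
(¬¬q → ¬q): 1 > 0, so result = 0
¬(¬¬q → ¬q): Gödel ¬ of 0 = 1 (operand is 0)
¬s: Gödel ¬ of 0.13 = 0 (operand ≠ 0)
¬q: Gödel ¬ of 0.58 = 0 (operand ≠ 0)
(¬s ∧ ¬q) = min(0, 0) = 0
¬(¬s ∧ ¬q): Gödel ¬ of 0 = 1 (operand is 0)
¬¬(¬s ∧ ¬q): Gödel ¬ of 1 = 0 (operand ≠ 0)
(¬(¬¬q → ¬q) → ¬¬(¬s ∧ ¬q)): 1 > 0, so result = 0
¬(¬(¬¬q → ¬q) → ¬¬(¬s ∧ ¬q)): Gödel ¬ of 0 = 1 (operand is 0)
¬¬(¬(¬¬q → ¬q) → ¬¬(¬s ∧ ¬q)): Gödel ¬ of 1 = 0 (operand ≠ 0)
¬r: Gödel ¬ of 0.36 = 0 (operand ≠ 0)
(¬¬(¬(¬¬q → ¬q) → ¬¬(¬s ∧ ¬q)) ∧ ¬r) = min(0, 0) = 0
¬(¬¬(¬(¬¬q → ¬q) → ¬¬(¬s ∧ ¬q)) ∧ ¬r): Gödel ¬ of 0 = 1 (operand is 0)
¬¬(¬¬(¬(¬¬q → ¬q) → ¬¬(¬s ∧ ¬q)) ∧ ¬r): Gödel ¬ of 1 = 0 (operand ≠ 0)

0.00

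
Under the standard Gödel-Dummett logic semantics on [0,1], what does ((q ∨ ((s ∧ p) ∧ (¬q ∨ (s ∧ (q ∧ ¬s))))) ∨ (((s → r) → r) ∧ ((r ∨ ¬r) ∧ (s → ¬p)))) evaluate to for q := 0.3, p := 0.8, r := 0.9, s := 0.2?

(s ∧ p) = min(0.2, 0.8) = 0.2
¬q: Gödel ¬ of 0.3 = 0 (operand ≠ 0)
¬s: Gödel ¬ of 0.2 = 0 (operand ≠ 0)
(q ∧ ¬s) = min(0.3, 0) = 0
(s ∧ (q ∧ ¬s)) = min(0.2, 0) = 0
(¬q ∨ (s ∧ (q ∧ ¬s))) = max(0, 0) = 0
((s ∧ p) ∧ (¬q ∨ (s ∧ (q ∧ ¬s)))) = min(0.2, 0) = 0
(q ∨ ((s ∧ p) ∧ (¬q ∨ (s ∧ (q ∧ ¬s))))) = max(0.3, 0) = 0.3
(s → r): 0.2 ≤ 0.9, so result = 1
((s → r) → r): 1 > 0.9, so result = 0.9
¬r: Gödel ¬ of 0.9 = 0 (operand ≠ 0)
(r ∨ ¬r) = max(0.9, 0) = 0.9
¬p: Gödel ¬ of 0.8 = 0 (operand ≠ 0)
(s → ¬p): 0.2 > 0, so result = 0
((r ∨ ¬r) ∧ (s → ¬p)) = min(0.9, 0) = 0
(((s → r) → r) ∧ ((r ∨ ¬r) ∧ (s → ¬p))) = min(0.9, 0) = 0
((q ∨ ((s ∧ p) ∧ (¬q ∨ (s ∧ (q ∧ ¬s))))) ∨ (((s → r) → r) ∧ ((r ∨ ¬r) ∧ (s → ¬p)))) = max(0.3, 0) = 0.3

0.30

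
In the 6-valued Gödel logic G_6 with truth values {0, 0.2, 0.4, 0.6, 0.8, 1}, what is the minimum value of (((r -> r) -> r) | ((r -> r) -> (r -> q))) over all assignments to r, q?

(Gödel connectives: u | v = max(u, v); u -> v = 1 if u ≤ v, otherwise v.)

The minimum is attained at r = 0.2, q = 0:
  (r -> r): 0.2 ≤ 0.2, so result = 1
  ((r -> r) -> r): 1 > 0.2, so result = 0.2
  (r -> r): 0.2 ≤ 0.2, so result = 1
  (r -> q): 0.2 > 0, so result = 0
  ((r -> r) -> (r -> q)): 1 > 0, so result = 0
  (((r -> r) -> r) | ((r -> r) -> (r -> q))) = max(0.2, 0) = 0.2
Checking all 36 assignments confirms none give a value below 0.20.

0.20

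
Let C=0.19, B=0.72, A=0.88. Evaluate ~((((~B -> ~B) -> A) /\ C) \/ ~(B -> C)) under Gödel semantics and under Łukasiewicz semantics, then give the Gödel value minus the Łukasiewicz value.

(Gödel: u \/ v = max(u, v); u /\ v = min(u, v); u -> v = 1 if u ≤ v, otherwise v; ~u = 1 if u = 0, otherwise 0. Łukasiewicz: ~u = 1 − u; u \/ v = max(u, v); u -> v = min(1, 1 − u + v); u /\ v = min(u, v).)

-0.47

Gödel evaluation:
  ~B: Gödel ¬ of 0.72 = 0 (operand ≠ 0)
  ~B: Gödel ¬ of 0.72 = 0 (operand ≠ 0)
  (~B -> ~B): 0 ≤ 0, so result = 1
  ((~B -> ~B) -> A): 1 > 0.88, so result = 0.88
  (((~B -> ~B) -> A) /\ C) = min(0.88, 0.19) = 0.19
  (B -> C): 0.72 > 0.19, so result = 0.19
  ~(B -> C): Gödel ¬ of 0.19 = 0 (operand ≠ 0)
  ((((~B -> ~B) -> A) /\ C) \/ ~(B -> C)) = max(0.19, 0) = 0.19
  ~((((~B -> ~B) -> A) /\ C) \/ ~(B -> C)): Gödel ¬ of 0.19 = 0 (operand ≠ 0)
  Gödel value = 0
Łukasiewicz evaluation:
  ~B: Łukasiewicz ¬ gives 1 − 0.72 = 0.28
  ~B: Łukasiewicz ¬ gives 1 − 0.72 = 0.28
  (~B -> ~B): min(1, 1 − 0.28 + 0.28) = 1
  ((~B -> ~B) -> A): min(1, 1 − 1 + 0.88) = 0.88
  (((~B -> ~B) -> A) /\ C) = min(0.88, 0.19) = 0.19
  (B -> C): min(1, 1 − 0.72 + 0.19) = 0.47
  ~(B -> C): Łukasiewicz ¬ gives 1 − 0.47 = 0.53
  ((((~B -> ~B) -> A) /\ C) \/ ~(B -> C)) = max(0.19, 0.53) = 0.53
  ~((((~B -> ~B) -> A) /\ C) \/ ~(B -> C)): Łukasiewicz ¬ gives 1 − 0.53 = 0.47
  Łukasiewicz value = 0.47
Difference: 0 − 0.47 = -0.47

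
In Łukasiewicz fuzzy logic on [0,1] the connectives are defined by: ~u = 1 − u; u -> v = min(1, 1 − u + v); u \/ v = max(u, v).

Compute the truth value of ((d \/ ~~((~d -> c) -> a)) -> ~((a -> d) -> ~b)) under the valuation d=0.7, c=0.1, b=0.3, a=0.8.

0.20

~d: Łukasiewicz ¬ gives 1 − 0.7 = 0.3
(~d -> c): min(1, 1 − 0.3 + 0.1) = 0.8
((~d -> c) -> a): min(1, 1 − 0.8 + 0.8) = 1
~((~d -> c) -> a): Łukasiewicz ¬ gives 1 − 1 = 0
~~((~d -> c) -> a): Łukasiewicz ¬ gives 1 − 0 = 1
(d \/ ~~((~d -> c) -> a)) = max(0.7, 1) = 1
(a -> d): min(1, 1 − 0.8 + 0.7) = 0.9
~b: Łukasiewicz ¬ gives 1 − 0.3 = 0.7
((a -> d) -> ~b): min(1, 1 − 0.9 + 0.7) = 0.8
~((a -> d) -> ~b): Łukasiewicz ¬ gives 1 − 0.8 = 0.2
((d \/ ~~((~d -> c) -> a)) -> ~((a -> d) -> ~b)): min(1, 1 − 1 + 0.2) = 0.2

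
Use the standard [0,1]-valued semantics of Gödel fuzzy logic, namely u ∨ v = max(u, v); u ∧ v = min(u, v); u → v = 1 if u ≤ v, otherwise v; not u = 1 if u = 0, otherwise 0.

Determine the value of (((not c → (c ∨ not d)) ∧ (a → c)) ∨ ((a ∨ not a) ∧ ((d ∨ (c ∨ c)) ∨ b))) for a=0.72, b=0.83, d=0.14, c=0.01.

0.72

not c: Gödel ¬ of 0.01 = 0 (operand ≠ 0)
not d: Gödel ¬ of 0.14 = 0 (operand ≠ 0)
(c ∨ not d) = max(0.01, 0) = 0.01
(not c → (c ∨ not d)): 0 ≤ 0.01, so result = 1
(a → c): 0.72 > 0.01, so result = 0.01
((not c → (c ∨ not d)) ∧ (a → c)) = min(1, 0.01) = 0.01
not a: Gödel ¬ of 0.72 = 0 (operand ≠ 0)
(a ∨ not a) = max(0.72, 0) = 0.72
(c ∨ c) = max(0.01, 0.01) = 0.01
(d ∨ (c ∨ c)) = max(0.14, 0.01) = 0.14
((d ∨ (c ∨ c)) ∨ b) = max(0.14, 0.83) = 0.83
((a ∨ not a) ∧ ((d ∨ (c ∨ c)) ∨ b)) = min(0.72, 0.83) = 0.72
(((not c → (c ∨ not d)) ∧ (a → c)) ∨ ((a ∨ not a) ∧ ((d ∨ (c ∨ c)) ∨ b))) = max(0.01, 0.72) = 0.72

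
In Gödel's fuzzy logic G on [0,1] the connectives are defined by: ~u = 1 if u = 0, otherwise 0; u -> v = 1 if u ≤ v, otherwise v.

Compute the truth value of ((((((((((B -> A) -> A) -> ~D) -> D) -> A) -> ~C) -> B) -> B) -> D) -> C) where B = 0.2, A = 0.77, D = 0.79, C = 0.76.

0.76

(B -> A): 0.2 ≤ 0.77, so result = 1
((B -> A) -> A): 1 > 0.77, so result = 0.77
~D: Gödel ¬ of 0.79 = 0 (operand ≠ 0)
(((B -> A) -> A) -> ~D): 0.77 > 0, so result = 0
((((B -> A) -> A) -> ~D) -> D): 0 ≤ 0.79, so result = 1
(((((B -> A) -> A) -> ~D) -> D) -> A): 1 > 0.77, so result = 0.77
~C: Gödel ¬ of 0.76 = 0 (operand ≠ 0)
((((((B -> A) -> A) -> ~D) -> D) -> A) -> ~C): 0.77 > 0, so result = 0
(((((((B -> A) -> A) -> ~D) -> D) -> A) -> ~C) -> B): 0 ≤ 0.2, so result = 1
((((((((B -> A) -> A) -> ~D) -> D) -> A) -> ~C) -> B) -> B): 1 > 0.2, so result = 0.2
(((((((((B -> A) -> A) -> ~D) -> D) -> A) -> ~C) -> B) -> B) -> D): 0.2 ≤ 0.79, so result = 1
((((((((((B -> A) -> A) -> ~D) -> D) -> A) -> ~C) -> B) -> B) -> D) -> C): 1 > 0.76, so result = 0.76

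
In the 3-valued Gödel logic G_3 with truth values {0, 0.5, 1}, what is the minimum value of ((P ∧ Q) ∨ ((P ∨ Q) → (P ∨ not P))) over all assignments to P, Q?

0.50

The minimum is attained at P = 0.5, Q = 1:
  (P ∧ Q) = min(0.5, 1) = 0.5
  (P ∨ Q) = max(0.5, 1) = 1
  not P: Gödel ¬ of 0.5 = 0 (operand ≠ 0)
  (P ∨ not P) = max(0.5, 0) = 0.5
  ((P ∨ Q) → (P ∨ not P)): 1 > 0.5, so result = 0.5
  ((P ∧ Q) ∨ ((P ∨ Q) → (P ∨ not P))) = max(0.5, 0.5) = 0.5
Checking all 9 assignments confirms none give a value below 0.50.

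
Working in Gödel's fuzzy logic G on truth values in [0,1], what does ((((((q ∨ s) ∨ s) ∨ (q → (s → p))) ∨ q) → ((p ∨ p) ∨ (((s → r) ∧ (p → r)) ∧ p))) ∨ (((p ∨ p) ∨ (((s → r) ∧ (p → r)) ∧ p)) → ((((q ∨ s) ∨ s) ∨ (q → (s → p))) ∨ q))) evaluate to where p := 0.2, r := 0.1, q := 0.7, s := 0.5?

(q ∨ s) = max(0.7, 0.5) = 0.7
((q ∨ s) ∨ s) = max(0.7, 0.5) = 0.7
(s → p): 0.5 > 0.2, so result = 0.2
(q → (s → p)): 0.7 > 0.2, so result = 0.2
(((q ∨ s) ∨ s) ∨ (q → (s → p))) = max(0.7, 0.2) = 0.7
((((q ∨ s) ∨ s) ∨ (q → (s → p))) ∨ q) = max(0.7, 0.7) = 0.7
(p ∨ p) = max(0.2, 0.2) = 0.2
(s → r): 0.5 > 0.1, so result = 0.1
(p → r): 0.2 > 0.1, so result = 0.1
((s → r) ∧ (p → r)) = min(0.1, 0.1) = 0.1
(((s → r) ∧ (p → r)) ∧ p) = min(0.1, 0.2) = 0.1
((p ∨ p) ∨ (((s → r) ∧ (p → r)) ∧ p)) = max(0.2, 0.1) = 0.2
(((((q ∨ s) ∨ s) ∨ (q → (s → p))) ∨ q) → ((p ∨ p) ∨ (((s → r) ∧ (p → r)) ∧ p))): 0.7 > 0.2, so result = 0.2
(p ∨ p) = max(0.2, 0.2) = 0.2
(s → r): 0.5 > 0.1, so result = 0.1
(p → r): 0.2 > 0.1, so result = 0.1
((s → r) ∧ (p → r)) = min(0.1, 0.1) = 0.1
(((s → r) ∧ (p → r)) ∧ p) = min(0.1, 0.2) = 0.1
((p ∨ p) ∨ (((s → r) ∧ (p → r)) ∧ p)) = max(0.2, 0.1) = 0.2
(q ∨ s) = max(0.7, 0.5) = 0.7
((q ∨ s) ∨ s) = max(0.7, 0.5) = 0.7
(s → p): 0.5 > 0.2, so result = 0.2
(q → (s → p)): 0.7 > 0.2, so result = 0.2
(((q ∨ s) ∨ s) ∨ (q → (s → p))) = max(0.7, 0.2) = 0.7
((((q ∨ s) ∨ s) ∨ (q → (s → p))) ∨ q) = max(0.7, 0.7) = 0.7
(((p ∨ p) ∨ (((s → r) ∧ (p → r)) ∧ p)) → ((((q ∨ s) ∨ s) ∨ (q → (s → p))) ∨ q)): 0.2 ≤ 0.7, so result = 1
((((((q ∨ s) ∨ s) ∨ (q → (s → p))) ∨ q) → ((p ∨ p) ∨ (((s → r) ∧ (p → r)) ∧ p))) ∨ (((p ∨ p) ∨ (((s → r) ∧ (p → r)) ∧ p)) → ((((q ∨ s) ∨ s) ∨ (q → (s → p))) ∨ q))) = max(0.2, 1) = 1

1.00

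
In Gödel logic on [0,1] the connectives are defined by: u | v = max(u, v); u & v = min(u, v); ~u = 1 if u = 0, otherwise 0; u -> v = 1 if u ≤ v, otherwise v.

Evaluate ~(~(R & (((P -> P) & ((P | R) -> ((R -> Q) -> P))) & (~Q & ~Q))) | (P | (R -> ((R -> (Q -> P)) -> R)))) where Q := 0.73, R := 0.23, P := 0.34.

(P -> P): 0.34 ≤ 0.34, so result = 1
(P | R) = max(0.34, 0.23) = 0.34
(R -> Q): 0.23 ≤ 0.73, so result = 1
((R -> Q) -> P): 1 > 0.34, so result = 0.34
((P | R) -> ((R -> Q) -> P)): 0.34 ≤ 0.34, so result = 1
((P -> P) & ((P | R) -> ((R -> Q) -> P))) = min(1, 1) = 1
~Q: Gödel ¬ of 0.73 = 0 (operand ≠ 0)
~Q: Gödel ¬ of 0.73 = 0 (operand ≠ 0)
(~Q & ~Q) = min(0, 0) = 0
(((P -> P) & ((P | R) -> ((R -> Q) -> P))) & (~Q & ~Q)) = min(1, 0) = 0
(R & (((P -> P) & ((P | R) -> ((R -> Q) -> P))) & (~Q & ~Q))) = min(0.23, 0) = 0
~(R & (((P -> P) & ((P | R) -> ((R -> Q) -> P))) & (~Q & ~Q))): Gödel ¬ of 0 = 1 (operand is 0)
(Q -> P): 0.73 > 0.34, so result = 0.34
(R -> (Q -> P)): 0.23 ≤ 0.34, so result = 1
((R -> (Q -> P)) -> R): 1 > 0.23, so result = 0.23
(R -> ((R -> (Q -> P)) -> R)): 0.23 ≤ 0.23, so result = 1
(P | (R -> ((R -> (Q -> P)) -> R))) = max(0.34, 1) = 1
(~(R & (((P -> P) & ((P | R) -> ((R -> Q) -> P))) & (~Q & ~Q))) | (P | (R -> ((R -> (Q -> P)) -> R)))) = max(1, 1) = 1
~(~(R & (((P -> P) & ((P | R) -> ((R -> Q) -> P))) & (~Q & ~Q))) | (P | (R -> ((R -> (Q -> P)) -> R)))): Gödel ¬ of 1 = 0 (operand ≠ 0)

0.00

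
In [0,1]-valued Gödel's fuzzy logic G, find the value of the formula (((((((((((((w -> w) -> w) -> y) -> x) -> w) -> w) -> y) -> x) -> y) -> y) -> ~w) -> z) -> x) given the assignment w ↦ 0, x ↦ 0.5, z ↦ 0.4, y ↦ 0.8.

(w -> w): 0 ≤ 0, so result = 1
((w -> w) -> w): 1 > 0, so result = 0
(((w -> w) -> w) -> y): 0 ≤ 0.8, so result = 1
((((w -> w) -> w) -> y) -> x): 1 > 0.5, so result = 0.5
(((((w -> w) -> w) -> y) -> x) -> w): 0.5 > 0, so result = 0
((((((w -> w) -> w) -> y) -> x) -> w) -> w): 0 ≤ 0, so result = 1
(((((((w -> w) -> w) -> y) -> x) -> w) -> w) -> y): 1 > 0.8, so result = 0.8
((((((((w -> w) -> w) -> y) -> x) -> w) -> w) -> y) -> x): 0.8 > 0.5, so result = 0.5
(((((((((w -> w) -> w) -> y) -> x) -> w) -> w) -> y) -> x) -> y): 0.5 ≤ 0.8, so result = 1
((((((((((w -> w) -> w) -> y) -> x) -> w) -> w) -> y) -> x) -> y) -> y): 1 > 0.8, so result = 0.8
~w: Gödel ¬ of 0 = 1 (operand is 0)
(((((((((((w -> w) -> w) -> y) -> x) -> w) -> w) -> y) -> x) -> y) -> y) -> ~w): 0.8 ≤ 1, so result = 1
((((((((((((w -> w) -> w) -> y) -> x) -> w) -> w) -> y) -> x) -> y) -> y) -> ~w) -> z): 1 > 0.4, so result = 0.4
(((((((((((((w -> w) -> w) -> y) -> x) -> w) -> w) -> y) -> x) -> y) -> y) -> ~w) -> z) -> x): 0.4 ≤ 0.5, so result = 1

1.00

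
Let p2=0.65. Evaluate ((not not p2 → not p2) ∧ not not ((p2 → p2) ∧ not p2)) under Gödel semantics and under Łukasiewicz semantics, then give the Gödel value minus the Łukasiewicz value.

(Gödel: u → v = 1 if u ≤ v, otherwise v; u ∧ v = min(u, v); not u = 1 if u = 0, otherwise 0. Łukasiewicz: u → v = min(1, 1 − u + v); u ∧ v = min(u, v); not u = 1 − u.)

-0.35

Gödel evaluation:
  not p2: Gödel ¬ of 0.65 = 0 (operand ≠ 0)
  not not p2: Gödel ¬ of 0 = 1 (operand is 0)
  not p2: Gödel ¬ of 0.65 = 0 (operand ≠ 0)
  (not not p2 → not p2): 1 > 0, so result = 0
  (p2 → p2): 0.65 ≤ 0.65, so result = 1
  not p2: Gödel ¬ of 0.65 = 0 (operand ≠ 0)
  ((p2 → p2) ∧ not p2) = min(1, 0) = 0
  not ((p2 → p2) ∧ not p2): Gödel ¬ of 0 = 1 (operand is 0)
  not not ((p2 → p2) ∧ not p2): Gödel ¬ of 1 = 0 (operand ≠ 0)
  ((not not p2 → not p2) ∧ not not ((p2 → p2) ∧ not p2)) = min(0, 0) = 0
  Gödel value = 0
Łukasiewicz evaluation:
  not p2: Łukasiewicz ¬ gives 1 − 0.65 = 0.35
  not not p2: Łukasiewicz ¬ gives 1 − 0.35 = 0.65
  not p2: Łukasiewicz ¬ gives 1 − 0.65 = 0.35
  (not not p2 → not p2): min(1, 1 − 0.65 + 0.35) = 0.7
  (p2 → p2): min(1, 1 − 0.65 + 0.65) = 1
  not p2: Łukasiewicz ¬ gives 1 − 0.65 = 0.35
  ((p2 → p2) ∧ not p2) = min(1, 0.35) = 0.35
  not ((p2 → p2) ∧ not p2): Łukasiewicz ¬ gives 1 − 0.35 = 0.65
  not not ((p2 → p2) ∧ not p2): Łukasiewicz ¬ gives 1 − 0.65 = 0.35
  ((not not p2 → not p2) ∧ not not ((p2 → p2) ∧ not p2)) = min(0.7, 0.35) = 0.35
  Łukasiewicz value = 0.35
Difference: 0 − 0.35 = -0.35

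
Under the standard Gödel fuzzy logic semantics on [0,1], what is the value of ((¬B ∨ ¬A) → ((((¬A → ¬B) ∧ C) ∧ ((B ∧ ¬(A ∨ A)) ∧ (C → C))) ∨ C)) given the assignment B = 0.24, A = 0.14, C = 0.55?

¬B: Gödel ¬ of 0.24 = 0 (operand ≠ 0)
¬A: Gödel ¬ of 0.14 = 0 (operand ≠ 0)
(¬B ∨ ¬A) = max(0, 0) = 0
¬A: Gödel ¬ of 0.14 = 0 (operand ≠ 0)
¬B: Gödel ¬ of 0.24 = 0 (operand ≠ 0)
(¬A → ¬B): 0 ≤ 0, so result = 1
((¬A → ¬B) ∧ C) = min(1, 0.55) = 0.55
(A ∨ A) = max(0.14, 0.14) = 0.14
¬(A ∨ A): Gödel ¬ of 0.14 = 0 (operand ≠ 0)
(B ∧ ¬(A ∨ A)) = min(0.24, 0) = 0
(C → C): 0.55 ≤ 0.55, so result = 1
((B ∧ ¬(A ∨ A)) ∧ (C → C)) = min(0, 1) = 0
(((¬A → ¬B) ∧ C) ∧ ((B ∧ ¬(A ∨ A)) ∧ (C → C))) = min(0.55, 0) = 0
((((¬A → ¬B) ∧ C) ∧ ((B ∧ ¬(A ∨ A)) ∧ (C → C))) ∨ C) = max(0, 0.55) = 0.55
((¬B ∨ ¬A) → ((((¬A → ¬B) ∧ C) ∧ ((B ∧ ¬(A ∨ A)) ∧ (C → C))) ∨ C)): 0 ≤ 0.55, so result = 1

1.00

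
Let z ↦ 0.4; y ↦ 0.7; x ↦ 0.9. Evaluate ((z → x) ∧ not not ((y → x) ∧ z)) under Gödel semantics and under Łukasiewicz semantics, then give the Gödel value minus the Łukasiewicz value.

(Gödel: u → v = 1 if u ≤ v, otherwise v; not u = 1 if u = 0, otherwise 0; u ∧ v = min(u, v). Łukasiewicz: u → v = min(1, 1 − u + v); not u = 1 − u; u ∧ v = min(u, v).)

0.60

Gödel evaluation:
  (z → x): 0.4 ≤ 0.9, so result = 1
  (y → x): 0.7 ≤ 0.9, so result = 1
  ((y → x) ∧ z) = min(1, 0.4) = 0.4
  not ((y → x) ∧ z): Gödel ¬ of 0.4 = 0 (operand ≠ 0)
  not not ((y → x) ∧ z): Gödel ¬ of 0 = 1 (operand is 0)
  ((z → x) ∧ not not ((y → x) ∧ z)) = min(1, 1) = 1
  Gödel value = 1
Łukasiewicz evaluation:
  (z → x): min(1, 1 − 0.4 + 0.9) = 1
  (y → x): min(1, 1 − 0.7 + 0.9) = 1
  ((y → x) ∧ z) = min(1, 0.4) = 0.4
  not ((y → x) ∧ z): Łukasiewicz ¬ gives 1 − 0.4 = 0.6
  not not ((y → x) ∧ z): Łukasiewicz ¬ gives 1 − 0.6 = 0.4
  ((z → x) ∧ not not ((y → x) ∧ z)) = min(1, 0.4) = 0.4
  Łukasiewicz value = 0.4
Difference: 1 − 0.4 = 0.60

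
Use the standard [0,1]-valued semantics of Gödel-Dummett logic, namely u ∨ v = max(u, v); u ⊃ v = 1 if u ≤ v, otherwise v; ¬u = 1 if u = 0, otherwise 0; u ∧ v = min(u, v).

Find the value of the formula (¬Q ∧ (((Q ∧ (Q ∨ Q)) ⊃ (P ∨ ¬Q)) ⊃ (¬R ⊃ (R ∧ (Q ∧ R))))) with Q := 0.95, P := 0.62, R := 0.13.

0.00

¬Q: Gödel ¬ of 0.95 = 0 (operand ≠ 0)
(Q ∨ Q) = max(0.95, 0.95) = 0.95
(Q ∧ (Q ∨ Q)) = min(0.95, 0.95) = 0.95
¬Q: Gödel ¬ of 0.95 = 0 (operand ≠ 0)
(P ∨ ¬Q) = max(0.62, 0) = 0.62
((Q ∧ (Q ∨ Q)) ⊃ (P ∨ ¬Q)): 0.95 > 0.62, so result = 0.62
¬R: Gödel ¬ of 0.13 = 0 (operand ≠ 0)
(Q ∧ R) = min(0.95, 0.13) = 0.13
(R ∧ (Q ∧ R)) = min(0.13, 0.13) = 0.13
(¬R ⊃ (R ∧ (Q ∧ R))): 0 ≤ 0.13, so result = 1
(((Q ∧ (Q ∨ Q)) ⊃ (P ∨ ¬Q)) ⊃ (¬R ⊃ (R ∧ (Q ∧ R)))): 0.62 ≤ 1, so result = 1
(¬Q ∧ (((Q ∧ (Q ∨ Q)) ⊃ (P ∨ ¬Q)) ⊃ (¬R ⊃ (R ∧ (Q ∧ R))))) = min(0, 1) = 0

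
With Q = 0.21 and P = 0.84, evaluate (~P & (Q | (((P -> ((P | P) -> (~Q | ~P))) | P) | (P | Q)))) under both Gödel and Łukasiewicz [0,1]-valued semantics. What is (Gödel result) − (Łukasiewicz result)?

Gödel evaluation:
  ~P: Gödel ¬ of 0.84 = 0 (operand ≠ 0)
  (P | P) = max(0.84, 0.84) = 0.84
  ~Q: Gödel ¬ of 0.21 = 0 (operand ≠ 0)
  ~P: Gödel ¬ of 0.84 = 0 (operand ≠ 0)
  (~Q | ~P) = max(0, 0) = 0
  ((P | P) -> (~Q | ~P)): 0.84 > 0, so result = 0
  (P -> ((P | P) -> (~Q | ~P))): 0.84 > 0, so result = 0
  ((P -> ((P | P) -> (~Q | ~P))) | P) = max(0, 0.84) = 0.84
  (P | Q) = max(0.84, 0.21) = 0.84
  (((P -> ((P | P) -> (~Q | ~P))) | P) | (P | Q)) = max(0.84, 0.84) = 0.84
  (Q | (((P -> ((P | P) -> (~Q | ~P))) | P) | (P | Q))) = max(0.21, 0.84) = 0.84
  (~P & (Q | (((P -> ((P | P) -> (~Q | ~P))) | P) | (P | Q)))) = min(0, 0.84) = 0
  Gödel value = 0
Łukasiewicz evaluation:
  ~P: Łukasiewicz ¬ gives 1 − 0.84 = 0.16
  (P | P) = max(0.84, 0.84) = 0.84
  ~Q: Łukasiewicz ¬ gives 1 − 0.21 = 0.79
  ~P: Łukasiewicz ¬ gives 1 − 0.84 = 0.16
  (~Q | ~P) = max(0.79, 0.16) = 0.79
  ((P | P) -> (~Q | ~P)): min(1, 1 − 0.84 + 0.79) = 0.95
  (P -> ((P | P) -> (~Q | ~P))): min(1, 1 − 0.84 + 0.95) = 1
  ((P -> ((P | P) -> (~Q | ~P))) | P) = max(1, 0.84) = 1
  (P | Q) = max(0.84, 0.21) = 0.84
  (((P -> ((P | P) -> (~Q | ~P))) | P) | (P | Q)) = max(1, 0.84) = 1
  (Q | (((P -> ((P | P) -> (~Q | ~P))) | P) | (P | Q))) = max(0.21, 1) = 1
  (~P & (Q | (((P -> ((P | P) -> (~Q | ~P))) | P) | (P | Q)))) = min(0.16, 1) = 0.16
  Łukasiewicz value = 0.16
Difference: 0 − 0.16 = -0.16

-0.16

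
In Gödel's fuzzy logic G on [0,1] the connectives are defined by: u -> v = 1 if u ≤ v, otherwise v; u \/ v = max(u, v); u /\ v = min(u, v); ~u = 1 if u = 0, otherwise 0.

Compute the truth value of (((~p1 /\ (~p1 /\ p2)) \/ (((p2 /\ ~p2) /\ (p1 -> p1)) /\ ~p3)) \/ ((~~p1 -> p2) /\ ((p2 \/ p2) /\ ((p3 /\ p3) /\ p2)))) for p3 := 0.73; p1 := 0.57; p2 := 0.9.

0.73

~p1: Gödel ¬ of 0.57 = 0 (operand ≠ 0)
~p1: Gödel ¬ of 0.57 = 0 (operand ≠ 0)
(~p1 /\ p2) = min(0, 0.9) = 0
(~p1 /\ (~p1 /\ p2)) = min(0, 0) = 0
~p2: Gödel ¬ of 0.9 = 0 (operand ≠ 0)
(p2 /\ ~p2) = min(0.9, 0) = 0
(p1 -> p1): 0.57 ≤ 0.57, so result = 1
((p2 /\ ~p2) /\ (p1 -> p1)) = min(0, 1) = 0
~p3: Gödel ¬ of 0.73 = 0 (operand ≠ 0)
(((p2 /\ ~p2) /\ (p1 -> p1)) /\ ~p3) = min(0, 0) = 0
((~p1 /\ (~p1 /\ p2)) \/ (((p2 /\ ~p2) /\ (p1 -> p1)) /\ ~p3)) = max(0, 0) = 0
~p1: Gödel ¬ of 0.57 = 0 (operand ≠ 0)
~~p1: Gödel ¬ of 0 = 1 (operand is 0)
(~~p1 -> p2): 1 > 0.9, so result = 0.9
(p2 \/ p2) = max(0.9, 0.9) = 0.9
(p3 /\ p3) = min(0.73, 0.73) = 0.73
((p3 /\ p3) /\ p2) = min(0.73, 0.9) = 0.73
((p2 \/ p2) /\ ((p3 /\ p3) /\ p2)) = min(0.9, 0.73) = 0.73
((~~p1 -> p2) /\ ((p2 \/ p2) /\ ((p3 /\ p3) /\ p2))) = min(0.9, 0.73) = 0.73
(((~p1 /\ (~p1 /\ p2)) \/ (((p2 /\ ~p2) /\ (p1 -> p1)) /\ ~p3)) \/ ((~~p1 -> p2) /\ ((p2 \/ p2) /\ ((p3 /\ p3) /\ p2)))) = max(0, 0.73) = 0.73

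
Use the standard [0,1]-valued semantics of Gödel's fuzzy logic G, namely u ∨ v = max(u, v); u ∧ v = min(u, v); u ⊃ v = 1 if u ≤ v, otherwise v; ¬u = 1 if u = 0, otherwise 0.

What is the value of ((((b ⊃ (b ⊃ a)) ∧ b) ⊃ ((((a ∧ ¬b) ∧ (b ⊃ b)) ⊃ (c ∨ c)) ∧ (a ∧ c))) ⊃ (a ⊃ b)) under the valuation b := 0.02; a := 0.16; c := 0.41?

(b ⊃ a): 0.02 ≤ 0.16, so result = 1
(b ⊃ (b ⊃ a)): 0.02 ≤ 1, so result = 1
((b ⊃ (b ⊃ a)) ∧ b) = min(1, 0.02) = 0.02
¬b: Gödel ¬ of 0.02 = 0 (operand ≠ 0)
(a ∧ ¬b) = min(0.16, 0) = 0
(b ⊃ b): 0.02 ≤ 0.02, so result = 1
((a ∧ ¬b) ∧ (b ⊃ b)) = min(0, 1) = 0
(c ∨ c) = max(0.41, 0.41) = 0.41
(((a ∧ ¬b) ∧ (b ⊃ b)) ⊃ (c ∨ c)): 0 ≤ 0.41, so result = 1
(a ∧ c) = min(0.16, 0.41) = 0.16
((((a ∧ ¬b) ∧ (b ⊃ b)) ⊃ (c ∨ c)) ∧ (a ∧ c)) = min(1, 0.16) = 0.16
(((b ⊃ (b ⊃ a)) ∧ b) ⊃ ((((a ∧ ¬b) ∧ (b ⊃ b)) ⊃ (c ∨ c)) ∧ (a ∧ c))): 0.02 ≤ 0.16, so result = 1
(a ⊃ b): 0.16 > 0.02, so result = 0.02
((((b ⊃ (b ⊃ a)) ∧ b) ⊃ ((((a ∧ ¬b) ∧ (b ⊃ b)) ⊃ (c ∨ c)) ∧ (a ∧ c))) ⊃ (a ⊃ b)): 1 > 0.02, so result = 0.02

0.02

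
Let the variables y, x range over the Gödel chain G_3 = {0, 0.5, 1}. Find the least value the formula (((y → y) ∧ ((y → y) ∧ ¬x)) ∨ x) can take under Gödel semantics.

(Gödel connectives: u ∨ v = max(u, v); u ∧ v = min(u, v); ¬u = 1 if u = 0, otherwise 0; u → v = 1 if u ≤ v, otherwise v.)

The minimum is attained at y = 0, x = 0.5:
  (y → y): 0 ≤ 0, so result = 1
  (y → y): 0 ≤ 0, so result = 1
  ¬x: Gödel ¬ of 0.5 = 0 (operand ≠ 0)
  ((y → y) ∧ ¬x) = min(1, 0) = 0
  ((y → y) ∧ ((y → y) ∧ ¬x)) = min(1, 0) = 0
  (((y → y) ∧ ((y → y) ∧ ¬x)) ∨ x) = max(0, 0.5) = 0.5
Checking all 9 assignments confirms none give a value below 0.50.

0.50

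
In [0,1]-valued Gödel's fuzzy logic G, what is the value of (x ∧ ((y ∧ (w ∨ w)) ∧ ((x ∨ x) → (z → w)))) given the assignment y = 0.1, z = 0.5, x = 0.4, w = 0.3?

(w ∨ w) = max(0.3, 0.3) = 0.3
(y ∧ (w ∨ w)) = min(0.1, 0.3) = 0.1
(x ∨ x) = max(0.4, 0.4) = 0.4
(z → w): 0.5 > 0.3, so result = 0.3
((x ∨ x) → (z → w)): 0.4 > 0.3, so result = 0.3
((y ∧ (w ∨ w)) ∧ ((x ∨ x) → (z → w))) = min(0.1, 0.3) = 0.1
(x ∧ ((y ∧ (w ∨ w)) ∧ ((x ∨ x) → (z → w)))) = min(0.4, 0.1) = 0.1

0.10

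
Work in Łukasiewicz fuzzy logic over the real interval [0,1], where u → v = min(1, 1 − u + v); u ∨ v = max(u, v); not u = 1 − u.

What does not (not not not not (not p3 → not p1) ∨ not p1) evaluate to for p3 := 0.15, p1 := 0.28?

0.13

not p3: Łukasiewicz ¬ gives 1 − 0.15 = 0.85
not p1: Łukasiewicz ¬ gives 1 − 0.28 = 0.72
(not p3 → not p1): min(1, 1 − 0.85 + 0.72) = 0.87
not (not p3 → not p1): Łukasiewicz ¬ gives 1 − 0.87 = 0.13
not not (not p3 → not p1): Łukasiewicz ¬ gives 1 − 0.13 = 0.87
not not not (not p3 → not p1): Łukasiewicz ¬ gives 1 − 0.87 = 0.13
not not not not (not p3 → not p1): Łukasiewicz ¬ gives 1 − 0.13 = 0.87
not p1: Łukasiewicz ¬ gives 1 − 0.28 = 0.72
(not not not not (not p3 → not p1) ∨ not p1) = max(0.87, 0.72) = 0.87
not (not not not not (not p3 → not p1) ∨ not p1): Łukasiewicz ¬ gives 1 − 0.87 = 0.13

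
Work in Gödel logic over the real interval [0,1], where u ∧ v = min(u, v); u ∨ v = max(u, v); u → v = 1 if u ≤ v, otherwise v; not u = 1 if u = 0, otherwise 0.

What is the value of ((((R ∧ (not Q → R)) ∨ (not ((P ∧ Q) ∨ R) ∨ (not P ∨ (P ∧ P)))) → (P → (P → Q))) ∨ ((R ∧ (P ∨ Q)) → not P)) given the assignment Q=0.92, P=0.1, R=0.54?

1.00

not Q: Gödel ¬ of 0.92 = 0 (operand ≠ 0)
(not Q → R): 0 ≤ 0.54, so result = 1
(R ∧ (not Q → R)) = min(0.54, 1) = 0.54
(P ∧ Q) = min(0.1, 0.92) = 0.1
((P ∧ Q) ∨ R) = max(0.1, 0.54) = 0.54
not ((P ∧ Q) ∨ R): Gödel ¬ of 0.54 = 0 (operand ≠ 0)
not P: Gödel ¬ of 0.1 = 0 (operand ≠ 0)
(P ∧ P) = min(0.1, 0.1) = 0.1
(not P ∨ (P ∧ P)) = max(0, 0.1) = 0.1
(not ((P ∧ Q) ∨ R) ∨ (not P ∨ (P ∧ P))) = max(0, 0.1) = 0.1
((R ∧ (not Q → R)) ∨ (not ((P ∧ Q) ∨ R) ∨ (not P ∨ (P ∧ P)))) = max(0.54, 0.1) = 0.54
(P → Q): 0.1 ≤ 0.92, so result = 1
(P → (P → Q)): 0.1 ≤ 1, so result = 1
(((R ∧ (not Q → R)) ∨ (not ((P ∧ Q) ∨ R) ∨ (not P ∨ (P ∧ P)))) → (P → (P → Q))): 0.54 ≤ 1, so result = 1
(P ∨ Q) = max(0.1, 0.92) = 0.92
(R ∧ (P ∨ Q)) = min(0.54, 0.92) = 0.54
not P: Gödel ¬ of 0.1 = 0 (operand ≠ 0)
((R ∧ (P ∨ Q)) → not P): 0.54 > 0, so result = 0
((((R ∧ (not Q → R)) ∨ (not ((P ∧ Q) ∨ R) ∨ (not P ∨ (P ∧ P)))) → (P → (P → Q))) ∨ ((R ∧ (P ∨ Q)) → not P)) = max(1, 0) = 1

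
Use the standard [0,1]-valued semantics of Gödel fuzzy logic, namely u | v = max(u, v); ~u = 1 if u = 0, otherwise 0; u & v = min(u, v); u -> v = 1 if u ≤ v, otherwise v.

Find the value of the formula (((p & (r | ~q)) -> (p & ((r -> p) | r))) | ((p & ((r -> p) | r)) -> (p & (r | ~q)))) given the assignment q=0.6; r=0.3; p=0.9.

~q: Gödel ¬ of 0.6 = 0 (operand ≠ 0)
(r | ~q) = max(0.3, 0) = 0.3
(p & (r | ~q)) = min(0.9, 0.3) = 0.3
(r -> p): 0.3 ≤ 0.9, so result = 1
((r -> p) | r) = max(1, 0.3) = 1
(p & ((r -> p) | r)) = min(0.9, 1) = 0.9
((p & (r | ~q)) -> (p & ((r -> p) | r))): 0.3 ≤ 0.9, so result = 1
(r -> p): 0.3 ≤ 0.9, so result = 1
((r -> p) | r) = max(1, 0.3) = 1
(p & ((r -> p) | r)) = min(0.9, 1) = 0.9
~q: Gödel ¬ of 0.6 = 0 (operand ≠ 0)
(r | ~q) = max(0.3, 0) = 0.3
(p & (r | ~q)) = min(0.9, 0.3) = 0.3
((p & ((r -> p) | r)) -> (p & (r | ~q))): 0.9 > 0.3, so result = 0.3
(((p & (r | ~q)) -> (p & ((r -> p) | r))) | ((p & ((r -> p) | r)) -> (p & (r | ~q)))) = max(1, 0.3) = 1

1.00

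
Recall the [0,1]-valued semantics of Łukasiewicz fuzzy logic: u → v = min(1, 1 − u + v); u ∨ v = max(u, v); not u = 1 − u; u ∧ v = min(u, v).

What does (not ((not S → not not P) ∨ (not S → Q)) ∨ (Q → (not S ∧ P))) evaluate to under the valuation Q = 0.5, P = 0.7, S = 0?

not S: Łukasiewicz ¬ gives 1 − 0 = 1
not P: Łukasiewicz ¬ gives 1 − 0.7 = 0.3
not not P: Łukasiewicz ¬ gives 1 − 0.3 = 0.7
(not S → not not P): min(1, 1 − 1 + 0.7) = 0.7
not S: Łukasiewicz ¬ gives 1 − 0 = 1
(not S → Q): min(1, 1 − 1 + 0.5) = 0.5
((not S → not not P) ∨ (not S → Q)) = max(0.7, 0.5) = 0.7
not ((not S → not not P) ∨ (not S → Q)): Łukasiewicz ¬ gives 1 − 0.7 = 0.3
not S: Łukasiewicz ¬ gives 1 − 0 = 1
(not S ∧ P) = min(1, 0.7) = 0.7
(Q → (not S ∧ P)): min(1, 1 − 0.5 + 0.7) = 1
(not ((not S → not not P) ∨ (not S → Q)) ∨ (Q → (not S ∧ P))) = max(0.3, 1) = 1

1.00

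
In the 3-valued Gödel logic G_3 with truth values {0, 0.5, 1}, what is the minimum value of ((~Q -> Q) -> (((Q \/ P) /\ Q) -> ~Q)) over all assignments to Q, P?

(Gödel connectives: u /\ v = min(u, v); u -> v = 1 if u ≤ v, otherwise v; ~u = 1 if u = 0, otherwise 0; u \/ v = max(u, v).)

0.00

The minimum is attained at Q = 0.5, P = 0:
  ~Q: Gödel ¬ of 0.5 = 0 (operand ≠ 0)
  (~Q -> Q): 0 ≤ 0.5, so result = 1
  (Q \/ P) = max(0.5, 0) = 0.5
  ((Q \/ P) /\ Q) = min(0.5, 0.5) = 0.5
  ~Q: Gödel ¬ of 0.5 = 0 (operand ≠ 0)
  (((Q \/ P) /\ Q) -> ~Q): 0.5 > 0, so result = 0
  ((~Q -> Q) -> (((Q \/ P) /\ Q) -> ~Q)): 1 > 0, so result = 0
Checking all 9 assignments confirms none give a value below 0.00.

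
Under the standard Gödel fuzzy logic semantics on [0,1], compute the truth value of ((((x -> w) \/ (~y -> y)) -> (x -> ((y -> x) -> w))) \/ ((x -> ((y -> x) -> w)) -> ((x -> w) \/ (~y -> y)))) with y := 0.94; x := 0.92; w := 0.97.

(x -> w): 0.92 ≤ 0.97, so result = 1
~y: Gödel ¬ of 0.94 = 0 (operand ≠ 0)
(~y -> y): 0 ≤ 0.94, so result = 1
((x -> w) \/ (~y -> y)) = max(1, 1) = 1
(y -> x): 0.94 > 0.92, so result = 0.92
((y -> x) -> w): 0.92 ≤ 0.97, so result = 1
(x -> ((y -> x) -> w)): 0.92 ≤ 1, so result = 1
(((x -> w) \/ (~y -> y)) -> (x -> ((y -> x) -> w))): 1 ≤ 1, so result = 1
(y -> x): 0.94 > 0.92, so result = 0.92
((y -> x) -> w): 0.92 ≤ 0.97, so result = 1
(x -> ((y -> x) -> w)): 0.92 ≤ 1, so result = 1
(x -> w): 0.92 ≤ 0.97, so result = 1
~y: Gödel ¬ of 0.94 = 0 (operand ≠ 0)
(~y -> y): 0 ≤ 0.94, so result = 1
((x -> w) \/ (~y -> y)) = max(1, 1) = 1
((x -> ((y -> x) -> w)) -> ((x -> w) \/ (~y -> y))): 1 ≤ 1, so result = 1
((((x -> w) \/ (~y -> y)) -> (x -> ((y -> x) -> w))) \/ ((x -> ((y -> x) -> w)) -> ((x -> w) \/ (~y -> y)))) = max(1, 1) = 1

1.00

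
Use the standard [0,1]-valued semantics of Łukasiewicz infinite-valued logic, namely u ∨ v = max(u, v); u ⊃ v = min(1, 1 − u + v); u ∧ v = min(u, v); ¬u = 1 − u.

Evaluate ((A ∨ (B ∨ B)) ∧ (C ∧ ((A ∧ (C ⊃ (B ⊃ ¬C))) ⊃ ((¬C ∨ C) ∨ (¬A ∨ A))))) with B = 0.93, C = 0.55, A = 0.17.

(B ∨ B) = max(0.93, 0.93) = 0.93
(A ∨ (B ∨ B)) = max(0.17, 0.93) = 0.93
¬C: Łukasiewicz ¬ gives 1 − 0.55 = 0.45
(B ⊃ ¬C): min(1, 1 − 0.93 + 0.45) = 0.52
(C ⊃ (B ⊃ ¬C)): min(1, 1 − 0.55 + 0.52) = 0.97
(A ∧ (C ⊃ (B ⊃ ¬C))) = min(0.17, 0.97) = 0.17
¬C: Łukasiewicz ¬ gives 1 − 0.55 = 0.45
(¬C ∨ C) = max(0.45, 0.55) = 0.55
¬A: Łukasiewicz ¬ gives 1 − 0.17 = 0.83
(¬A ∨ A) = max(0.83, 0.17) = 0.83
((¬C ∨ C) ∨ (¬A ∨ A)) = max(0.55, 0.83) = 0.83
((A ∧ (C ⊃ (B ⊃ ¬C))) ⊃ ((¬C ∨ C) ∨ (¬A ∨ A))): min(1, 1 − 0.17 + 0.83) = 1
(C ∧ ((A ∧ (C ⊃ (B ⊃ ¬C))) ⊃ ((¬C ∨ C) ∨ (¬A ∨ A)))) = min(0.55, 1) = 0.55
((A ∨ (B ∨ B)) ∧ (C ∧ ((A ∧ (C ⊃ (B ⊃ ¬C))) ⊃ ((¬C ∨ C) ∨ (¬A ∨ A))))) = min(0.93, 0.55) = 0.55

0.55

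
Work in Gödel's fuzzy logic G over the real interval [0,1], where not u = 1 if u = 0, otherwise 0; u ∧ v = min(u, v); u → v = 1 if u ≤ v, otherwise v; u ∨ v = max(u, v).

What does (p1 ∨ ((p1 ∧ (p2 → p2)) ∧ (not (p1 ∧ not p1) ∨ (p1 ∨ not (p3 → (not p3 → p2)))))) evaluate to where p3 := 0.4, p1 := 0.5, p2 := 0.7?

0.50

(p2 → p2): 0.7 ≤ 0.7, so result = 1
(p1 ∧ (p2 → p2)) = min(0.5, 1) = 0.5
not p1: Gödel ¬ of 0.5 = 0 (operand ≠ 0)
(p1 ∧ not p1) = min(0.5, 0) = 0
not (p1 ∧ not p1): Gödel ¬ of 0 = 1 (operand is 0)
not p3: Gödel ¬ of 0.4 = 0 (operand ≠ 0)
(not p3 → p2): 0 ≤ 0.7, so result = 1
(p3 → (not p3 → p2)): 0.4 ≤ 1, so result = 1
not (p3 → (not p3 → p2)): Gödel ¬ of 1 = 0 (operand ≠ 0)
(p1 ∨ not (p3 → (not p3 → p2))) = max(0.5, 0) = 0.5
(not (p1 ∧ not p1) ∨ (p1 ∨ not (p3 → (not p3 → p2)))) = max(1, 0.5) = 1
((p1 ∧ (p2 → p2)) ∧ (not (p1 ∧ not p1) ∨ (p1 ∨ not (p3 → (not p3 → p2))))) = min(0.5, 1) = 0.5
(p1 ∨ ((p1 ∧ (p2 → p2)) ∧ (not (p1 ∧ not p1) ∨ (p1 ∨ not (p3 → (not p3 → p2)))))) = max(0.5, 0.5) = 0.5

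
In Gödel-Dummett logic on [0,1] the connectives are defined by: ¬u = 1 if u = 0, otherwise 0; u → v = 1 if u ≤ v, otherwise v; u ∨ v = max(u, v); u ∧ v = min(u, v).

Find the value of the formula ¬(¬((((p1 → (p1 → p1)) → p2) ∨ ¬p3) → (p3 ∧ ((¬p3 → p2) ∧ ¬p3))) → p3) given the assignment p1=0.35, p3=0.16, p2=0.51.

(p1 → p1): 0.35 ≤ 0.35, so result = 1
(p1 → (p1 → p1)): 0.35 ≤ 1, so result = 1
((p1 → (p1 → p1)) → p2): 1 > 0.51, so result = 0.51
¬p3: Gödel ¬ of 0.16 = 0 (operand ≠ 0)
(((p1 → (p1 → p1)) → p2) ∨ ¬p3) = max(0.51, 0) = 0.51
¬p3: Gödel ¬ of 0.16 = 0 (operand ≠ 0)
(¬p3 → p2): 0 ≤ 0.51, so result = 1
¬p3: Gödel ¬ of 0.16 = 0 (operand ≠ 0)
((¬p3 → p2) ∧ ¬p3) = min(1, 0) = 0
(p3 ∧ ((¬p3 → p2) ∧ ¬p3)) = min(0.16, 0) = 0
((((p1 → (p1 → p1)) → p2) ∨ ¬p3) → (p3 ∧ ((¬p3 → p2) ∧ ¬p3))): 0.51 > 0, so result = 0
¬((((p1 → (p1 → p1)) → p2) ∨ ¬p3) → (p3 ∧ ((¬p3 → p2) ∧ ¬p3))): Gödel ¬ of 0 = 1 (operand is 0)
(¬((((p1 → (p1 → p1)) → p2) ∨ ¬p3) → (p3 ∧ ((¬p3 → p2) ∧ ¬p3))) → p3): 1 > 0.16, so result = 0.16
¬(¬((((p1 → (p1 → p1)) → p2) ∨ ¬p3) → (p3 ∧ ((¬p3 → p2) ∧ ¬p3))) → p3): Gödel ¬ of 0.16 = 0 (operand ≠ 0)

0.00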